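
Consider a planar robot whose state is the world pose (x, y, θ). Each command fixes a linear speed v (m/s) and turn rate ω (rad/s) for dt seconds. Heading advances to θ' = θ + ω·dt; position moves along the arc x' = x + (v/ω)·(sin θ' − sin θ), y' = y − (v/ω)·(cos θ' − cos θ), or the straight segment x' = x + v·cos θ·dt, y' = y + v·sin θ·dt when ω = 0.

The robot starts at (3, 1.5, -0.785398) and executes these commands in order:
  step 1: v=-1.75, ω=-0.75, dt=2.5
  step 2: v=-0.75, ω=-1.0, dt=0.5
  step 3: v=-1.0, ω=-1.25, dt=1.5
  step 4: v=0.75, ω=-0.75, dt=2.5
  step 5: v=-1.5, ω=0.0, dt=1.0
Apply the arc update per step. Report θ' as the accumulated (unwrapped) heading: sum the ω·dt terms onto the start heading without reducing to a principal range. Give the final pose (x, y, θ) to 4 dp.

step 1: θ'=-2.6604 (R=2.3333) → pose (3.5700, 5.2183, -2.6604)
step 2: θ'=-3.1604 (R=0.7500) → pose (3.9312, 5.3033, -3.1604)
step 3: θ'=-5.0354 (R=0.8000) → pose (4.6748, 4.2495, -5.0354)
step 4: θ'=-6.9104 (R=-1.0000) → pose (6.2100, 4.7418, -6.9104)
step 5: θ'=-6.9104 (straight) → pose (4.9955, 5.6221, -6.9104)

(4.9955, 5.6221, -6.9104)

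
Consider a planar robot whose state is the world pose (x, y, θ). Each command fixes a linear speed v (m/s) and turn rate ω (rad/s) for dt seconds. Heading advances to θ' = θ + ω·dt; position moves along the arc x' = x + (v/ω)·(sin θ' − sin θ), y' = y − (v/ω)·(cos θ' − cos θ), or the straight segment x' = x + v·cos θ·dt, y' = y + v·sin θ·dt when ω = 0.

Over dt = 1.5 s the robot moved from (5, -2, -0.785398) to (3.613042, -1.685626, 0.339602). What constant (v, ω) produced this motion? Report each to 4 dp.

v = -1.0000, ω = 0.7500

Δθ = 0.339602 − -0.785398 = 1.125000
ω = Δθ/dt = 1.125000/1.5 = 0.7500
R = Δx/(sin θ' − sin θ) = -1.3333
v = R·ω = -1.3333·0.7500 = -1.0000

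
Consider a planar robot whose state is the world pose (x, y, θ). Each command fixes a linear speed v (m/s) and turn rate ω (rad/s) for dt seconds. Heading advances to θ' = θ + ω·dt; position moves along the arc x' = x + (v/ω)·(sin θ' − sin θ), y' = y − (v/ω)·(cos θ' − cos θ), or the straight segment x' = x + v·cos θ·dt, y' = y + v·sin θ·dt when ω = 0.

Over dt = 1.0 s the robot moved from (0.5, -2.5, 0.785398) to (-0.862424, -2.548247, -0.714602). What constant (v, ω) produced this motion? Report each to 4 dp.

v = -1.5000, ω = -1.5000

Δθ = -0.714602 − 0.785398 = -1.500000
ω = Δθ/dt = -1.500000/1.0 = -1.5000
R = Δx/(sin θ' − sin θ) = 1.0000
v = R·ω = 1.0000·-1.5000 = -1.5000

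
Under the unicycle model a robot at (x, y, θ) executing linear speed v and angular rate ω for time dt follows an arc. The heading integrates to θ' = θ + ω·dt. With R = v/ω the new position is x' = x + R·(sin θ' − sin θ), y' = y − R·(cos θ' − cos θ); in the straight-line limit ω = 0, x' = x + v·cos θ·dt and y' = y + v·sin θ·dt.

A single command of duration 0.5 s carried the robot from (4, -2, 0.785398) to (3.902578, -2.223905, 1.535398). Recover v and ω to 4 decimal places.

v = -0.5000, ω = 1.5000

Δθ = 1.535398 − 0.785398 = 0.750000
ω = Δθ/dt = 0.750000/0.5 = 1.5000
R = −Δy/(cos θ' − cos θ) = -0.3333
v = R·ω = -0.3333·1.5000 = -0.5000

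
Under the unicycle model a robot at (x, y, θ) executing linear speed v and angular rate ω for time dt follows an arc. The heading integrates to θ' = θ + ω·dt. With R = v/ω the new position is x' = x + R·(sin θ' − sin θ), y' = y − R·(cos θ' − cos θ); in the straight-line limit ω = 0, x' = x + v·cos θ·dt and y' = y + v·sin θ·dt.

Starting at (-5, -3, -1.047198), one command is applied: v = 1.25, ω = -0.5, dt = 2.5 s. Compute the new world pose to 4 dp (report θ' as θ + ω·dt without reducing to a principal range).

θ' = -1.0472 + -0.5·2.5 = -2.2972
R = v/ω = 1.25/-0.5 = -2.5000
x' = -5 + -2.5000·(sin -2.2972 − sin -1.0472) = -5.2961
y' = -3 − -2.5000·(cos -2.2972 − cos -1.0472) = -5.9105

(-5.2961, -5.9105, -2.2972)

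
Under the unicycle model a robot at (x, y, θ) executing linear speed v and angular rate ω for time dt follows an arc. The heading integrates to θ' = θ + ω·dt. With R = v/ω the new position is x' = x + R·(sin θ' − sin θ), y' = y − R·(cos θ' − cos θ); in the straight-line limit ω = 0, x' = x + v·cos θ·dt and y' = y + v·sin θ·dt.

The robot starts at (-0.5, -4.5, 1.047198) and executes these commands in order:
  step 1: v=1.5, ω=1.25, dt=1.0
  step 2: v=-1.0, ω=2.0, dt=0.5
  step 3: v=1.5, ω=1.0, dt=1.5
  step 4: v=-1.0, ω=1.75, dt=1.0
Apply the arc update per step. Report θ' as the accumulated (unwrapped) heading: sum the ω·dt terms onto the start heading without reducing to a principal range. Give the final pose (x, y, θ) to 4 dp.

(-2.1715, -4.3706, 6.5472)

step 1: θ'=2.2972 (R=1.2000) → pose (-0.6421, -3.1030, 2.2972)
step 2: θ'=3.2972 (R=-0.5000) → pose (-0.1909, -3.2648, 3.2972)
step 3: θ'=4.7972 (R=1.5000) → pose (-1.4530, -4.8738, 4.7972)
step 4: θ'=6.5472 (R=-0.5714) → pose (-2.1715, -4.3706, 6.5472)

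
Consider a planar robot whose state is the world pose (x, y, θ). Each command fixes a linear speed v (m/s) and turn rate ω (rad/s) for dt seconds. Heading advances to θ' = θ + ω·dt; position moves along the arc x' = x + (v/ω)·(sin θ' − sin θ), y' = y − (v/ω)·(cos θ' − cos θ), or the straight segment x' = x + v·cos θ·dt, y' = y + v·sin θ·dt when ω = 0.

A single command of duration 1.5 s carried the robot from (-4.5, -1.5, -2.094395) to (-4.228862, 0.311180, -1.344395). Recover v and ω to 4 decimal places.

v = -1.2500, ω = 0.5000

Δθ = -1.344395 − -2.094395 = 0.750000
ω = Δθ/dt = 0.750000/1.5 = 0.5000
R = −Δy/(cos θ' − cos θ) = -2.5000
v = R·ω = -2.5000·0.5000 = -1.2500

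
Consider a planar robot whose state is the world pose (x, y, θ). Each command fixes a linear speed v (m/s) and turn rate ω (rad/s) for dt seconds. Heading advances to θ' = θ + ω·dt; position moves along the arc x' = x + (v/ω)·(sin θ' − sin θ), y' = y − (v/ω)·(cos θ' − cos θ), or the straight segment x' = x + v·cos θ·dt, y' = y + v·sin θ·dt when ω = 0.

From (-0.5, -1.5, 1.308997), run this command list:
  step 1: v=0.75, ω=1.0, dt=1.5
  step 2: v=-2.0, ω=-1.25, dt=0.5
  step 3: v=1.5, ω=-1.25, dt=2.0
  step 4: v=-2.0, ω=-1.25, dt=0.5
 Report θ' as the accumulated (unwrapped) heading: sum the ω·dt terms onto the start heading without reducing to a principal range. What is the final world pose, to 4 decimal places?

(0.3650, 1.2211, -0.9410)

step 1: θ'=2.8090 (R=0.7500) → pose (-0.9796, -0.5970, 2.8090)
step 2: θ'=2.1840 (R=1.6000) → pose (-0.1935, -1.1885, 2.1840)
step 3: θ'=-0.3160 (R=-1.2000) → pose (1.1608, 0.6426, -0.3160)
step 4: θ'=-0.9410 (R=1.6000) → pose (0.3650, 1.2211, -0.9410)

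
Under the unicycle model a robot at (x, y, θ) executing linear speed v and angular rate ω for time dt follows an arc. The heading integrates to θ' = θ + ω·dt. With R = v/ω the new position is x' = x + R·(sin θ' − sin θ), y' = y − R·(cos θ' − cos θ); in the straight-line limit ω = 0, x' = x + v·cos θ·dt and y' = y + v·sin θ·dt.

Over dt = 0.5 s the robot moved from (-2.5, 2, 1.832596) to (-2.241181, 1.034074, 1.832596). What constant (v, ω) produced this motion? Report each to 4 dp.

Δθ = 1.832596 − 1.832596 = 0.000000
ω = Δθ/dt = 0.000000/0.5 = 0.0000
ω = 0 → v = (Δx·cos θ + Δy·sin θ)/dt = -2.0000

v = -2.0000, ω = 0.0000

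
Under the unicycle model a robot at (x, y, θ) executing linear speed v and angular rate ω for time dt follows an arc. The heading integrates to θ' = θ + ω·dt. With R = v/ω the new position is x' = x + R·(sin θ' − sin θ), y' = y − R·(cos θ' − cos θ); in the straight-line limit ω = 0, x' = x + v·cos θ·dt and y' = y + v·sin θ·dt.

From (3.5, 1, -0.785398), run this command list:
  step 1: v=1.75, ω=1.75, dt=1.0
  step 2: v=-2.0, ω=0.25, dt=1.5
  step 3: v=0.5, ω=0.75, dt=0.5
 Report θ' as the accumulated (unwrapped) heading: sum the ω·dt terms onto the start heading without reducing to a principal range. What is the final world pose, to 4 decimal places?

(3.8272, -1.3392, 1.7146)

step 1: θ'=0.9646 (R=1.0000) → pose (5.0289, 1.1374, 0.9646)
step 2: θ'=1.3396 (R=-8.0000) → pose (3.8164, -1.5875, 1.3396)
step 3: θ'=1.7146 (R=0.6667) → pose (3.8272, -1.3392, 1.7146)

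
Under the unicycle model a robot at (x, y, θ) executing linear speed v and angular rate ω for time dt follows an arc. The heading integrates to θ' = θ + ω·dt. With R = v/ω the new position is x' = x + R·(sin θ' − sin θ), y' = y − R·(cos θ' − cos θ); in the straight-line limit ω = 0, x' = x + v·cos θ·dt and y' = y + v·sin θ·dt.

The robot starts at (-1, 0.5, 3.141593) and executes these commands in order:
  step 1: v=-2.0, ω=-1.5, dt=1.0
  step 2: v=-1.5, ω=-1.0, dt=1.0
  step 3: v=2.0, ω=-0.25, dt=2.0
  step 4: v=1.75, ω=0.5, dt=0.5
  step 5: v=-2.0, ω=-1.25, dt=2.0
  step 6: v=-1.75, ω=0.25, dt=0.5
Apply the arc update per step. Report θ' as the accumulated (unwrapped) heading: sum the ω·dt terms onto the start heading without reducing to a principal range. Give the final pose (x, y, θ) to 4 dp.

step 1: θ'=1.6416 (R=1.3333) → pose (0.3300, -0.7390, 1.6416)
step 2: θ'=0.6416 (R=1.5000) → pose (-0.2685, -2.0468, 0.6416)
step 3: θ'=0.1416 (R=-8.0000) → pose (3.3903, -0.5360, 0.1416)
step 4: θ'=0.3916 (R=3.5000) → pose (4.2322, -0.3061, 0.3916)
step 5: θ'=-2.1084 (R=1.6000) → pose (2.2472, 1.9921, -2.1084)
step 6: θ'=-1.9834 (R=-7.0000) → pose (2.6472, 2.7697, -1.9834)

(2.6472, 2.7697, -1.9834)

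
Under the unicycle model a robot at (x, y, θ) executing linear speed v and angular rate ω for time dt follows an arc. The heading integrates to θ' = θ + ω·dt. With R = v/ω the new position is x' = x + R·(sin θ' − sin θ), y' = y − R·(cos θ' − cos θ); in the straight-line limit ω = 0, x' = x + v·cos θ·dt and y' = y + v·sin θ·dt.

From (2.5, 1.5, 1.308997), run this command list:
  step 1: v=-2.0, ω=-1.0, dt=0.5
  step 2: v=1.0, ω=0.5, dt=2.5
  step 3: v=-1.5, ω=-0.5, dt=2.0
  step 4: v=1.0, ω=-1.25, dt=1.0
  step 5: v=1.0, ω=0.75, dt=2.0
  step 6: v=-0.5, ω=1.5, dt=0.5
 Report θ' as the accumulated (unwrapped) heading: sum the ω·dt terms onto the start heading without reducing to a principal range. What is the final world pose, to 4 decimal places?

(4.7185, 1.1944, 2.0590)

step 1: θ'=0.8090 (R=2.0000) → pose (2.0153, 0.6372, 0.8090)
step 2: θ'=2.0590 (R=2.0000) → pose (2.3345, 2.9557, 2.0590)
step 3: θ'=1.0590 (R=3.0000) → pose (2.3006, 0.0794, 1.0590)
step 4: θ'=-0.1910 (R=-0.8000) → pose (3.1499, 0.4730, -0.1910)
step 5: θ'=1.3090 (R=1.3333) → pose (4.6910, 1.4370, 1.3090)
step 6: θ'=2.0590 (R=-0.3333) → pose (4.7185, 1.1944, 2.0590)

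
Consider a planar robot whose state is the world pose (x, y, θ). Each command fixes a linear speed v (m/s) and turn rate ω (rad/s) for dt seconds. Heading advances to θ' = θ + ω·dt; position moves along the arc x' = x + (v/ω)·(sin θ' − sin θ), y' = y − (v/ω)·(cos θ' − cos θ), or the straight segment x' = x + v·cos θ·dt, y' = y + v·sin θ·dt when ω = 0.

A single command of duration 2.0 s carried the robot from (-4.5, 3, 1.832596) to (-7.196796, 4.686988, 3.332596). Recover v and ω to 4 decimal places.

Δθ = 3.332596 − 1.832596 = 1.500000
ω = Δθ/dt = 1.500000/2.0 = 0.7500
R = Δx/(sin θ' − sin θ) = 2.3333
v = R·ω = 2.3333·0.7500 = 1.7500

v = 1.7500, ω = 0.7500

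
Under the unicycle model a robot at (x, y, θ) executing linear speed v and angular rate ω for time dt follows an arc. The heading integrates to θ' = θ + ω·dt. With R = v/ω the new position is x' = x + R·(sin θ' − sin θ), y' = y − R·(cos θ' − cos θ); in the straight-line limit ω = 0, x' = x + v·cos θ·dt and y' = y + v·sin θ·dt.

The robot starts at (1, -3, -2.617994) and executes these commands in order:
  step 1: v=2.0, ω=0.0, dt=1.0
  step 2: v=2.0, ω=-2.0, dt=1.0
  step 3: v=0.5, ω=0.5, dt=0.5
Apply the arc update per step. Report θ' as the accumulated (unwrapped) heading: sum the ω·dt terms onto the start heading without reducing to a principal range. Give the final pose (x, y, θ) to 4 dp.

step 1: θ'=-2.6180 (straight) → pose (-0.7321, -4.0000, -2.6180)
step 2: θ'=-4.6180 (R=-1.0000) → pose (-2.2276, -3.2282, -4.6180)
step 3: θ'=-4.3680 (R=1.0000) → pose (-2.2819, -2.9849, -4.3680)

(-2.2819, -2.9849, -4.3680)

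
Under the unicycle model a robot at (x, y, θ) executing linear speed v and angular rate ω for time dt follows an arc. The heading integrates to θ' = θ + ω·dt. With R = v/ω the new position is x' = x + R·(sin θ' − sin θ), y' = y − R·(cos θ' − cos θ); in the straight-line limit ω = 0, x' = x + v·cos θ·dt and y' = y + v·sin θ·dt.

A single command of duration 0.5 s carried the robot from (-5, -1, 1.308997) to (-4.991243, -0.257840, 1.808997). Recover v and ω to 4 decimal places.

Δθ = 1.808997 − 1.308997 = 0.500000
ω = Δθ/dt = 0.500000/0.5 = 1.0000
R = −Δy/(cos θ' − cos θ) = 1.5000
v = R·ω = 1.5000·1.0000 = 1.5000

v = 1.5000, ω = 1.0000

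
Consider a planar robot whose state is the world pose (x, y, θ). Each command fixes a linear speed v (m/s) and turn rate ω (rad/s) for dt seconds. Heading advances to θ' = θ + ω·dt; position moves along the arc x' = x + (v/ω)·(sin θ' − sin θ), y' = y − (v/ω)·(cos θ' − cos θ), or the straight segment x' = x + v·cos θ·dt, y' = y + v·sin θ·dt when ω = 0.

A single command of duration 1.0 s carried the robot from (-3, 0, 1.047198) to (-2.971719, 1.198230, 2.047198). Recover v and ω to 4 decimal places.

Δθ = 2.047198 − 1.047198 = 1.000000
ω = Δθ/dt = 1.000000/1.0 = 1.0000
R = −Δy/(cos θ' − cos θ) = 1.2500
v = R·ω = 1.2500·1.0000 = 1.2500

v = 1.2500, ω = 1.0000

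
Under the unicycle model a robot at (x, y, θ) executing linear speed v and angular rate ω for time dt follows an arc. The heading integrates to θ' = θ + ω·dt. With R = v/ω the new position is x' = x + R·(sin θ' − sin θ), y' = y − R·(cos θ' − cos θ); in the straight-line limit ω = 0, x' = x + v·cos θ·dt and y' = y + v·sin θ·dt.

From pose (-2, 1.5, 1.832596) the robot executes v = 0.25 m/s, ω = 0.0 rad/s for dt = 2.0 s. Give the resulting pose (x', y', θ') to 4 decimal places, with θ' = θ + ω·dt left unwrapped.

(-2.1294, 1.9830, 1.8326)

θ' = 1.8326 + 0.0·2.0 = 1.8326
ω = 0 → straight: x' = -2 + 0.25·cos(1.8326)·2.0 = -2.1294
y' = 1.5 + 0.25·sin(1.8326)·2.0 = 1.9830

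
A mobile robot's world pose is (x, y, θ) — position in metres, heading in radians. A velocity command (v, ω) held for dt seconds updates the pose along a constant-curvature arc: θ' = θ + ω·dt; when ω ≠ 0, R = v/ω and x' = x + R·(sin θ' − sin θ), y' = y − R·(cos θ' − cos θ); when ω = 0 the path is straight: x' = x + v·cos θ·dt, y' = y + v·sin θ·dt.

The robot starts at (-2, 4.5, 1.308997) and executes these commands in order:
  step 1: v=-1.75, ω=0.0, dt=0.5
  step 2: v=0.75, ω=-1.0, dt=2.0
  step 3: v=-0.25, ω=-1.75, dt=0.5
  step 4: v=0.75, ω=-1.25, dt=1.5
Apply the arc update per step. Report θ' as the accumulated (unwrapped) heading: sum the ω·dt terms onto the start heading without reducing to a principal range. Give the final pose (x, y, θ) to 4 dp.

(-1.8528, 3.5719, -3.4410)

step 1: θ'=1.3090 (straight) → pose (-2.2265, 3.6548, 1.3090)
step 2: θ'=-0.6910 (R=-0.7500) → pose (-1.0240, 4.0387, -0.6910)
step 3: θ'=-1.5660 (R=0.1429) → pose (-1.0759, 4.1481, -1.5660)
step 4: θ'=-3.4410 (R=-0.6000) → pose (-1.8528, 3.5719, -3.4410)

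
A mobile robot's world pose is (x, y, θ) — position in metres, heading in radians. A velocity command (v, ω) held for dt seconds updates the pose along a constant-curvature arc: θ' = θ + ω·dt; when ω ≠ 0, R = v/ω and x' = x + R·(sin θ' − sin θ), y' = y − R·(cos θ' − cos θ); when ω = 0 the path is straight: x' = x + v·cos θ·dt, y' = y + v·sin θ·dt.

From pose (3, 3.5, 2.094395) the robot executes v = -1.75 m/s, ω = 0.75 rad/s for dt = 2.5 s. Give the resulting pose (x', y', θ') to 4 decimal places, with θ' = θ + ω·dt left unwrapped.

θ' = 2.0944 + 0.75·2.5 = 3.9694
R = v/ω = -1.75/0.75 = -2.3333
x' = 3 + -2.3333·(sin 3.9694 − sin 2.0944) = 6.7391
y' = 3.5 − -2.3333·(cos 3.9694 − cos 2.0944) = 3.0882

(6.7391, 3.0882, 3.9694)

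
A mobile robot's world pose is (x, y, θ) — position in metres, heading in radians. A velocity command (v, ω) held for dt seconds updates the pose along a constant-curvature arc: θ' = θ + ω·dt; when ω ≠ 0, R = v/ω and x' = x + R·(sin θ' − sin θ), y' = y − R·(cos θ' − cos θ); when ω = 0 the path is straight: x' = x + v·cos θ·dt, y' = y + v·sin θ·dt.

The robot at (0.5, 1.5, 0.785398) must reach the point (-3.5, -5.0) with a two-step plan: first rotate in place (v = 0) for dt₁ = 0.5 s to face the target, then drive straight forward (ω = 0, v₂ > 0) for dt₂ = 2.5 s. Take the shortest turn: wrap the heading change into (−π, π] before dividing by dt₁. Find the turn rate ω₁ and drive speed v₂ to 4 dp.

ω₁ = -5.8157, v₂ = 3.0529

heading to target = atan2(-5−1.5, -3.5−0.5) = -2.1225
Δθ = wrap(-2.1225 − 0.7854) = -2.9078; ω₁ = Δθ/dt₁ = -5.8157
distance = √((-3.5−0.5)² + (-5−1.5)²) = 7.6322; v₂ = distance/dt₂ = 3.0529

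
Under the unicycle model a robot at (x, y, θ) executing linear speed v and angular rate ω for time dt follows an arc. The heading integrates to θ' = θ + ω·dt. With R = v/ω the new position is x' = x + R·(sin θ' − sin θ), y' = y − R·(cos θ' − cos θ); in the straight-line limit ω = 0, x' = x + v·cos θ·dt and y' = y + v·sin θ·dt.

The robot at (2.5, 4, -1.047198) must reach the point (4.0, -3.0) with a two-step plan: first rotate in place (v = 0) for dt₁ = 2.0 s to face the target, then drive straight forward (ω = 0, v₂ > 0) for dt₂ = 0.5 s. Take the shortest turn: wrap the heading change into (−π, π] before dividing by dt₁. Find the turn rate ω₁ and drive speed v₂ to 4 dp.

ω₁ = -0.1563, v₂ = 14.3178

heading to target = atan2(-3−4, 4−2.5) = -1.3597
Δθ = wrap(-1.3597 − -1.0472) = -0.3125; ω₁ = Δθ/dt₁ = -0.1563
distance = √((4−2.5)² + (-3−4)²) = 7.1589; v₂ = distance/dt₂ = 14.3178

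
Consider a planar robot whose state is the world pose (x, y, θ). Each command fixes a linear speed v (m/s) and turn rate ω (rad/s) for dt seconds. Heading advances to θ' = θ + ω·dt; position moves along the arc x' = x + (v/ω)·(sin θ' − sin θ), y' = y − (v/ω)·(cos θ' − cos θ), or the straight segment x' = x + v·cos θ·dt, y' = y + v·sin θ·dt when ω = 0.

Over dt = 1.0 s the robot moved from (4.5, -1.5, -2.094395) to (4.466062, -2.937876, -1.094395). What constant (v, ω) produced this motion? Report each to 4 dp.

Δθ = -1.094395 − -2.094395 = 1.000000
ω = Δθ/dt = 1.000000/1.0 = 1.0000
R = −Δy/(cos θ' − cos θ) = 1.5000
v = R·ω = 1.5000·1.0000 = 1.5000

v = 1.5000, ω = 1.0000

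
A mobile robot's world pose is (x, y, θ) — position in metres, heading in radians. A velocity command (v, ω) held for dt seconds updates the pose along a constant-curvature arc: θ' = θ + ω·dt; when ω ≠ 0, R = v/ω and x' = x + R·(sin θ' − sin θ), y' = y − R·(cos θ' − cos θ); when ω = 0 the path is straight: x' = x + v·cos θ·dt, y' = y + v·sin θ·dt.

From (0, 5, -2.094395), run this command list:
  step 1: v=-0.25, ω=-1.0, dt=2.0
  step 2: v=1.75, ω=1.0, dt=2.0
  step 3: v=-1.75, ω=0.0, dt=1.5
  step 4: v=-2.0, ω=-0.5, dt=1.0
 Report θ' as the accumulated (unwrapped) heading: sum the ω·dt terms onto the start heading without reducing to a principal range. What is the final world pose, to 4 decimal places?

step 1: θ'=-4.0944 (R=0.2500) → pose (0.4203, 5.0199, -4.0944)
step 2: θ'=-2.0944 (R=1.7500) → pose (-2.5216, 4.8809, -2.0944)
step 3: θ'=-2.0944 (straight) → pose (-1.2091, 7.1542, -2.0944)
step 4: θ'=-2.5944 (R=4.0000) → pose (0.1738, 8.5702, -2.5944)

(0.1738, 8.5702, -2.5944)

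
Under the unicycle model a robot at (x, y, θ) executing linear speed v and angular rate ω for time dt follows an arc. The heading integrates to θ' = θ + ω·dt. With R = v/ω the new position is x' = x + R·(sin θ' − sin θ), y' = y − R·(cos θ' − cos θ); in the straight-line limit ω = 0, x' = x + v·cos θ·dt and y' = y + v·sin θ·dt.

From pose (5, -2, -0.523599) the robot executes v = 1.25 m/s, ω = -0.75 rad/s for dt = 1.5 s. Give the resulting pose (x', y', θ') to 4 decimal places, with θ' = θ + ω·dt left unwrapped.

θ' = -0.5236 + -0.75·1.5 = -1.6486
R = v/ω = 1.25/-0.75 = -1.6667
x' = 5 + -1.6667·(sin -1.6486 − sin -0.5236) = 5.8283
y' = -2 − -1.6667·(cos -1.6486 − cos -0.5236) = -3.5729

(5.8283, -3.5729, -1.6486)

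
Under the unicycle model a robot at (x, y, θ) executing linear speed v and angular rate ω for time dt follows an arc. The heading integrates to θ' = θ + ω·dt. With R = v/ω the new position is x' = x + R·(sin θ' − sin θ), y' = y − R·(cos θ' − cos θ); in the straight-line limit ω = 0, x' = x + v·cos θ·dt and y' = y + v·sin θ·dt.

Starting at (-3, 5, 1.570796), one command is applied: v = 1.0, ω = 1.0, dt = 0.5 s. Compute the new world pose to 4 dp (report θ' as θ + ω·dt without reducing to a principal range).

(-3.1224, 5.4794, 2.0708)

θ' = 1.5708 + 1.0·0.5 = 2.0708
R = v/ω = 1.0/1.0 = 1.0000
x' = -3 + 1.0000·(sin 2.0708 − sin 1.5708) = -3.1224
y' = 5 − 1.0000·(cos 2.0708 − cos 1.5708) = 5.4794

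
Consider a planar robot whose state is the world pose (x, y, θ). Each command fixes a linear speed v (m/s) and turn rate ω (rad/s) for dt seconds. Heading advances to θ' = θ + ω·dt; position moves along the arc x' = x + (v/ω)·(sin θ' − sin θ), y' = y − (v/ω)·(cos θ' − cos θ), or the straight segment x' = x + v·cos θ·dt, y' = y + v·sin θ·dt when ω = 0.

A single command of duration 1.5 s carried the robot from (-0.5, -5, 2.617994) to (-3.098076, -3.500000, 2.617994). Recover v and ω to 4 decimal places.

v = 2.0000, ω = 0.0000

Δθ = 2.617994 − 2.617994 = 0.000000
ω = Δθ/dt = 0.000000/1.5 = 0.0000
ω = 0 → v = (Δx·cos θ + Δy·sin θ)/dt = 2.0000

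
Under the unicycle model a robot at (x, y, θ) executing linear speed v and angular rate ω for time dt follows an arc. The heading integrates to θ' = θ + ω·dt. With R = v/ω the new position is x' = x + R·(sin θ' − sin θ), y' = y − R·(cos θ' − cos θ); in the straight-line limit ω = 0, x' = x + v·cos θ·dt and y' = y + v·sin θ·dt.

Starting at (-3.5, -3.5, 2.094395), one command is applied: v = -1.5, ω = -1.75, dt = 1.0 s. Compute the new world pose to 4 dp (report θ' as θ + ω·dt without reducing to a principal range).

(-3.9529, -4.7354, 0.3444)

θ' = 2.0944 + -1.75·1.0 = 0.3444
R = v/ω = -1.5/-1.75 = 0.8571
x' = -3.5 + 0.8571·(sin 0.3444 − sin 2.0944) = -3.9529
y' = -3.5 − 0.8571·(cos 0.3444 − cos 2.0944) = -4.7354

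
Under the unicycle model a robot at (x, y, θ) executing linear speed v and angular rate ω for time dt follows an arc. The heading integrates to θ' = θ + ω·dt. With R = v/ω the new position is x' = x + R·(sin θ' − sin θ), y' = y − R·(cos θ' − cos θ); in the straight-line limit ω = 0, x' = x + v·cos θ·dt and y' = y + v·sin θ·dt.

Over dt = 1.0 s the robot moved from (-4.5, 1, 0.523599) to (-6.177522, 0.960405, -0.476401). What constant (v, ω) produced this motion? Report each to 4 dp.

Δθ = -0.476401 − 0.523599 = -1.000000
ω = Δθ/dt = -1.000000/1.0 = -1.0000
R = Δx/(sin θ' − sin θ) = 1.7500
v = R·ω = 1.7500·-1.0000 = -1.7500

v = -1.7500, ω = -1.0000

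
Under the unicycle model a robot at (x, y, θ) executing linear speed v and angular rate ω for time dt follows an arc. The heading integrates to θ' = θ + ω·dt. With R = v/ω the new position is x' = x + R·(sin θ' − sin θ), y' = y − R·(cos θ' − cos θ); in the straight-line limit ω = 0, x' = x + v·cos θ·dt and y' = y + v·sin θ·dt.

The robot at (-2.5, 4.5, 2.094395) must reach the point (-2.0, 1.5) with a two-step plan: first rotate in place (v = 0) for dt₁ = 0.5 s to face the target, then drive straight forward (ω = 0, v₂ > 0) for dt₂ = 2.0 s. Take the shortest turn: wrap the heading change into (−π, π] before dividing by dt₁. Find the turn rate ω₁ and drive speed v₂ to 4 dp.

heading to target = atan2(1.5−4.5, -2−-2.5) = -1.4056
Δθ = wrap(-1.4056 − 2.0944) = 2.7831; ω₁ = Δθ/dt₁ = 5.5663
distance = √((-2−-2.5)² + (1.5−4.5)²) = 3.0414; v₂ = distance/dt₂ = 1.5207

ω₁ = 5.5663, v₂ = 1.5207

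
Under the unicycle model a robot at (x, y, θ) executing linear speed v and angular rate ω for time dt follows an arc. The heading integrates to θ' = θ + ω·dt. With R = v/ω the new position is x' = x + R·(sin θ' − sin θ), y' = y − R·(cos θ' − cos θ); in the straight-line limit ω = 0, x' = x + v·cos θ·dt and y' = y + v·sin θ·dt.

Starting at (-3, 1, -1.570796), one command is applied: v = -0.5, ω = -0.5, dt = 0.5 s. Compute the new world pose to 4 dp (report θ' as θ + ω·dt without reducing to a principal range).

θ' = -1.5708 + -0.5·0.5 = -1.8208
R = v/ω = -0.5/-0.5 = 1.0000
x' = -3 + 1.0000·(sin -1.8208 − sin -1.5708) = -2.9689
y' = 1 − 1.0000·(cos -1.8208 − cos -1.5708) = 1.2474

(-2.9689, 1.2474, -1.8208)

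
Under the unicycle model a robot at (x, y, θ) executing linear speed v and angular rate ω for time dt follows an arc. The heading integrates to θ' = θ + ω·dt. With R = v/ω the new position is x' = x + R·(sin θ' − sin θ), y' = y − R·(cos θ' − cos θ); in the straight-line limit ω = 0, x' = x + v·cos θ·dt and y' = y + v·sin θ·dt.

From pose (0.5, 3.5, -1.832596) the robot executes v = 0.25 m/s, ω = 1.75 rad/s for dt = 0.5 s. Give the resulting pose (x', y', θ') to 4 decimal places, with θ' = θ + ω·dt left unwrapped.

θ' = -1.8326 + 1.75·0.5 = -0.9576
R = v/ω = 0.25/1.75 = 0.1429
x' = 0.5 + 0.1429·(sin -0.9576 − sin -1.8326) = 0.5212
y' = 3.5 − 0.1429·(cos -0.9576 − cos -1.8326) = 3.3808

(0.5212, 3.3808, -0.9576)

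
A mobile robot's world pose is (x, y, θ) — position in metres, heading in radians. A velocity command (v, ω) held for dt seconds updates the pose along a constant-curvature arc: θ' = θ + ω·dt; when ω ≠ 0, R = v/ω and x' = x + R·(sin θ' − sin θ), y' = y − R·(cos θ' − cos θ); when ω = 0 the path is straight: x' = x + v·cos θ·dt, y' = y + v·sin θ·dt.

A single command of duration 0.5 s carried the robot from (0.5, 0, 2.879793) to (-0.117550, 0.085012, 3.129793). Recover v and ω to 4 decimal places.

v = 1.2500, ω = 0.5000

Δθ = 3.129793 − 2.879793 = 0.250000
ω = Δθ/dt = 0.250000/0.5 = 0.5000
R = Δx/(sin θ' − sin θ) = 2.5000
v = R·ω = 2.5000·0.5000 = 1.2500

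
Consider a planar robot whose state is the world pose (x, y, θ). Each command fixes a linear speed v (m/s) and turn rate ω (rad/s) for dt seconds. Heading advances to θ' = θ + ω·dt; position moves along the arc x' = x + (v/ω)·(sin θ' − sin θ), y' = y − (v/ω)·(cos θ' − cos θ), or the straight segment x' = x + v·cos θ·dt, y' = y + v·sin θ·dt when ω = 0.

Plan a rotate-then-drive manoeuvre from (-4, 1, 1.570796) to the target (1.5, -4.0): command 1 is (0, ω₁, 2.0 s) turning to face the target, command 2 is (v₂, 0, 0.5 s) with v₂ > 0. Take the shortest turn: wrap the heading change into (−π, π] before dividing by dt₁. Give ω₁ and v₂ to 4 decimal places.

heading to target = atan2(-4−1, 1.5−-4) = -0.7378
Δθ = wrap(-0.7378 − 1.5708) = -2.3086; ω₁ = Δθ/dt₁ = -1.1543
distance = √((1.5−-4)² + (-4−1)²) = 7.4330; v₂ = distance/dt₂ = 14.8661

ω₁ = -1.1543, v₂ = 14.8661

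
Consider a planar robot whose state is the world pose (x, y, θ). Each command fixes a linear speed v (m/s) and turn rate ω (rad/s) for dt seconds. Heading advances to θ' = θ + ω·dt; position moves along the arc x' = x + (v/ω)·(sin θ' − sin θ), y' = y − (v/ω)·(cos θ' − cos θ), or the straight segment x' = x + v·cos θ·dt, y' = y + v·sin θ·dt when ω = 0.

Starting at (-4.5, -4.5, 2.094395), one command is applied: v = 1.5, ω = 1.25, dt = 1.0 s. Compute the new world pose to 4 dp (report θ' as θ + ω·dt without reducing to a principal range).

(-5.7809, -3.9246, 3.3444)

θ' = 2.0944 + 1.25·1.0 = 3.3444
R = v/ω = 1.5/1.25 = 1.2000
x' = -4.5 + 1.2000·(sin 3.3444 − sin 2.0944) = -5.7809
y' = -4.5 − 1.2000·(cos 3.3444 − cos 2.0944) = -3.9246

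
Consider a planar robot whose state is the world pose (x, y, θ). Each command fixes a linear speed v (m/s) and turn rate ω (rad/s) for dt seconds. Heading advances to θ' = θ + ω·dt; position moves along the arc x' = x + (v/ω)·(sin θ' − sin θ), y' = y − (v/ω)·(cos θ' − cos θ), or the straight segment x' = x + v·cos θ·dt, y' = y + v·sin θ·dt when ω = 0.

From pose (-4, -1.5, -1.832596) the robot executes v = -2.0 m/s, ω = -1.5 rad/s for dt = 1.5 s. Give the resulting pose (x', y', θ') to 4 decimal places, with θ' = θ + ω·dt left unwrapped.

θ' = -1.8326 + -1.5·1.5 = -4.0826
R = v/ω = -2.0/-1.5 = 1.3333
x' = -4 + 1.3333·(sin -4.0826 − sin -1.8326) = -1.6346
y' = -1.5 − 1.3333·(cos -4.0826 − cos -1.8326) = -1.0598

(-1.6346, -1.0598, -4.0826)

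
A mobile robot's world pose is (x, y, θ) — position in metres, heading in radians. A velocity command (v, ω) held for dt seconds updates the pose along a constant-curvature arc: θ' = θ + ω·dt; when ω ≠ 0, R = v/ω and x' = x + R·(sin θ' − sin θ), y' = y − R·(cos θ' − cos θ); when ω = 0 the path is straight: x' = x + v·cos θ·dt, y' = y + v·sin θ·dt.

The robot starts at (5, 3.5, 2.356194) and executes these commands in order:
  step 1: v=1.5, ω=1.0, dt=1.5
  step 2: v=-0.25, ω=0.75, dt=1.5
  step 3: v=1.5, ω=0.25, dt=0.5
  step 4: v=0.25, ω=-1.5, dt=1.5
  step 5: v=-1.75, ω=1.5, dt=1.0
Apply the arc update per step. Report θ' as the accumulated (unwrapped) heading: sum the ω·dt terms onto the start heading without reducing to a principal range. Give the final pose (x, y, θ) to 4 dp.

step 1: θ'=3.8562 (R=1.5000) → pose (2.9564, 3.5724, 3.8562)
step 2: θ'=4.9812 (R=-0.3333) → pose (3.0593, 3.9127, 4.9812)
step 3: θ'=5.1062 (R=6.0000) → pose (3.3031, 3.2039, 5.1062)
step 4: θ'=2.8562 (R=-0.1667) → pose (3.1023, 2.9801, 2.8562)
step 5: θ'=4.3562 (R=-1.1667) → pose (4.5242, 3.6927, 4.3562)

(4.5242, 3.6927, 4.3562)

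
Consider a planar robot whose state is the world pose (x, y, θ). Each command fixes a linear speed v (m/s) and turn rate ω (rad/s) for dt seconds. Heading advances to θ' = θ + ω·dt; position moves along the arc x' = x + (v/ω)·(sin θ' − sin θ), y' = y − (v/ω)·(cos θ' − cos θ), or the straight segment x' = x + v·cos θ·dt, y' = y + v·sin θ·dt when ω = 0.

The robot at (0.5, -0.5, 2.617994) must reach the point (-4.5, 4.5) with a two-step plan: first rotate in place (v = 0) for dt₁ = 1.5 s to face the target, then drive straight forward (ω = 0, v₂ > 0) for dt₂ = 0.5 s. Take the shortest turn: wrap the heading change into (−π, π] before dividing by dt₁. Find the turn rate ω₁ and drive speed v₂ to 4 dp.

ω₁ = -0.1745, v₂ = 14.1421

heading to target = atan2(4.5−-0.5, -4.5−0.5) = 2.3562
Δθ = wrap(2.3562 − 2.6180) = -0.2618; ω₁ = Δθ/dt₁ = -0.1745
distance = √((-4.5−0.5)² + (4.5−-0.5)²) = 7.0711; v₂ = distance/dt₂ = 14.1421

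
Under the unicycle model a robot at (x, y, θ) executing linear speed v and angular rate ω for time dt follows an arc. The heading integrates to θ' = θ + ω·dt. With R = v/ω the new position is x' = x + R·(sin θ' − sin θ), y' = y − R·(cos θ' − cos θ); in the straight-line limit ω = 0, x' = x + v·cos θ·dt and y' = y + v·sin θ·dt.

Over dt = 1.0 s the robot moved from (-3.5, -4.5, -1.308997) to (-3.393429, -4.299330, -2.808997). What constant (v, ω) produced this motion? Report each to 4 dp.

v = -0.2500, ω = -1.5000

Δθ = -2.808997 − -1.308997 = -1.500000
ω = Δθ/dt = -1.500000/1.0 = -1.5000
R = −Δy/(cos θ' − cos θ) = 0.1667
v = R·ω = 0.1667·-1.5000 = -0.2500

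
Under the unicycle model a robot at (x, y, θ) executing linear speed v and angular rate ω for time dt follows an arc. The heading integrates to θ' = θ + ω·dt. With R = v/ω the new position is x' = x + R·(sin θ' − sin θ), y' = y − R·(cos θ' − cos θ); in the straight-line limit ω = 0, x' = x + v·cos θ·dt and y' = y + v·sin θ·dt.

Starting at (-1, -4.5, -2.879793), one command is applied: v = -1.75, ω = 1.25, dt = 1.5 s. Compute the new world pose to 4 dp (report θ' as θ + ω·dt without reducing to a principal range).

(-0.1807, -2.3969, -1.0048)

θ' = -2.8798 + 1.25·1.5 = -1.0048
R = v/ω = -1.75/1.25 = -1.4000
x' = -1 + -1.4000·(sin -1.0048 − sin -2.8798) = -0.1807
y' = -4.5 − -1.4000·(cos -1.0048 − cos -2.8798) = -2.3969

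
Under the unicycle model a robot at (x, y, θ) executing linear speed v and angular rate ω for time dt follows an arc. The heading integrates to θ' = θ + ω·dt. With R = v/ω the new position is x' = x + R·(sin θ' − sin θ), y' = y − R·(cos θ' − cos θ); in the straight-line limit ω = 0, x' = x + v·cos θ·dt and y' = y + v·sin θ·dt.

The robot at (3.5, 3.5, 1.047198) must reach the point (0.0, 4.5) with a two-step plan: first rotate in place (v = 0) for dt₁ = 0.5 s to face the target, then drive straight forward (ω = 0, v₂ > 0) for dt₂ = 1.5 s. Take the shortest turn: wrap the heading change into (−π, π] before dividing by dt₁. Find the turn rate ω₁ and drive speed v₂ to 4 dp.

ω₁ = 3.6322, v₂ = 2.4267

heading to target = atan2(4.5−3.5, 0−3.5) = 2.8633
Δθ = wrap(2.8633 − 1.0472) = 1.8161; ω₁ = Δθ/dt₁ = 3.6322
distance = √((0−3.5)² + (4.5−3.5)²) = 3.6401; v₂ = distance/dt₂ = 2.4267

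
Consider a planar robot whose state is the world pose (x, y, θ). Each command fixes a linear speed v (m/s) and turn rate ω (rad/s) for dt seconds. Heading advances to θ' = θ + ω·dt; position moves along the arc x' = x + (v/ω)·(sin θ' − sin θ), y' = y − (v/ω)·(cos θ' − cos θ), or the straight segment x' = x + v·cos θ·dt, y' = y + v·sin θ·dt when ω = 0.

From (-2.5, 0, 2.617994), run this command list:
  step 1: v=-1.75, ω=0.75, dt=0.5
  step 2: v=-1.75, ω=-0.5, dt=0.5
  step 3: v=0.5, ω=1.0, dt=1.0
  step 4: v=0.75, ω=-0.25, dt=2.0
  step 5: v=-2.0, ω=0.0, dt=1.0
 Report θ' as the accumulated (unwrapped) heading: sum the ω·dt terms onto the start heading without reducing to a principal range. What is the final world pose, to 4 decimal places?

step 1: θ'=2.9930 (R=-2.3333) → pose (-1.6788, -0.2869, 2.9930)
step 2: θ'=2.7430 (R=3.5000) → pose (-0.8385, -0.5227, 2.7430)
step 3: θ'=3.7430 (R=0.5000) → pose (-1.3155, -0.5712, 3.7430)
step 4: θ'=3.2430 (R=-3.0000) → pose (-2.7092, -1.0822, 3.2430)
step 5: θ'=3.2430 (straight) → pose (-0.7195, -0.8797, 3.2430)

(-0.7195, -0.8797, 3.2430)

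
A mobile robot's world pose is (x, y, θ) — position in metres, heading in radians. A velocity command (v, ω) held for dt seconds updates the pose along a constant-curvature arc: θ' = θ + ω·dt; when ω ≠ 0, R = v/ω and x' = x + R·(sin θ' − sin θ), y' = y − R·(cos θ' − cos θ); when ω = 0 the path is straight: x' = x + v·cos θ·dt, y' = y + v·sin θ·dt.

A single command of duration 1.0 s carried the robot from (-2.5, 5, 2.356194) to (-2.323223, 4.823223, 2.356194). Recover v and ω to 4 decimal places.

v = -0.2500, ω = 0.0000

Δθ = 2.356194 − 2.356194 = 0.000000
ω = Δθ/dt = 0.000000/1.0 = 0.0000
ω = 0 → v = (Δx·cos θ + Δy·sin θ)/dt = -0.2500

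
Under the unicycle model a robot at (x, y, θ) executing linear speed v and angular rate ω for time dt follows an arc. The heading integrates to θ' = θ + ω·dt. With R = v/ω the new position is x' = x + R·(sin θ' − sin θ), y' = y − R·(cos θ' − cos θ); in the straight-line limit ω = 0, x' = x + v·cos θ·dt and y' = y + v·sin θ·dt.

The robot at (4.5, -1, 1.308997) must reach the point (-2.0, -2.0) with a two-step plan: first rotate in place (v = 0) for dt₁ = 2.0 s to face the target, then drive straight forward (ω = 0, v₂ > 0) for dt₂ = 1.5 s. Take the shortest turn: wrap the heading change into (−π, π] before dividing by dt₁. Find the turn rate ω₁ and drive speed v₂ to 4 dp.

ω₁ = 0.9926, v₂ = 4.3843

heading to target = atan2(-2−-1, -2−4.5) = -2.9889
Δθ = wrap(-2.9889 − 1.3090) = 1.9852; ω₁ = Δθ/dt₁ = 0.9926
distance = √((-2−4.5)² + (-2−-1)²) = 6.5765; v₂ = distance/dt₂ = 4.3843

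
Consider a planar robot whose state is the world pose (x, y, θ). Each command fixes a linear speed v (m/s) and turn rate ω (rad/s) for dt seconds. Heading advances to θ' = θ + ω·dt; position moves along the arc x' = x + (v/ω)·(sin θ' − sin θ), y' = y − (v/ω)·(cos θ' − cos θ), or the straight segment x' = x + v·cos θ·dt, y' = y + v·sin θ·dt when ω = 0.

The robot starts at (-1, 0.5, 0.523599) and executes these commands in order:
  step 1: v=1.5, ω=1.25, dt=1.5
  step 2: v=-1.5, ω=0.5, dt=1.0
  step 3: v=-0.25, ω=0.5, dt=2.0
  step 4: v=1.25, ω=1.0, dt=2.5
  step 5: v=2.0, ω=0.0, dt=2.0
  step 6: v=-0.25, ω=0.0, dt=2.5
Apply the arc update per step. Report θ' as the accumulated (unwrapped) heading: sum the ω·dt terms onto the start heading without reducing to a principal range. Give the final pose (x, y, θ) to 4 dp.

(5.3381, 0.0807, 6.3986)

step 1: θ'=2.3986 (R=1.2000) → pose (-0.7882, 2.4230, 2.3986)
step 2: θ'=2.8986 (R=-3.0000) → pose (0.5195, 1.7204, 2.8986)
step 3: θ'=3.8986 (R=-0.5000) → pose (0.9831, 1.8423, 3.8986)
step 4: θ'=6.3986 (R=1.2500) → pose (1.9855, -0.3080, 6.3986)
step 5: θ'=6.3986 (straight) → pose (5.9589, 0.1526, 6.3986)
step 6: θ'=6.3986 (straight) → pose (5.3381, 0.0807, 6.3986)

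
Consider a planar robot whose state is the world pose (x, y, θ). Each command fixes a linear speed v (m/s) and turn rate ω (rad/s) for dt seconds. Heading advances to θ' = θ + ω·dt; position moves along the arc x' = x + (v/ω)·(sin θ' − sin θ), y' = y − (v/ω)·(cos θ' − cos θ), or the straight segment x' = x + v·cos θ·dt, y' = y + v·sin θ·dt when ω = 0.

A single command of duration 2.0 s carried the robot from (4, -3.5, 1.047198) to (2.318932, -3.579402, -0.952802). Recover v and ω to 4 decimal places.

Δθ = -0.952802 − 1.047198 = -2.000000
ω = Δθ/dt = -2.000000/2.0 = -1.0000
R = Δx/(sin θ' − sin θ) = 1.0000
v = R·ω = 1.0000·-1.0000 = -1.0000

v = -1.0000, ω = -1.0000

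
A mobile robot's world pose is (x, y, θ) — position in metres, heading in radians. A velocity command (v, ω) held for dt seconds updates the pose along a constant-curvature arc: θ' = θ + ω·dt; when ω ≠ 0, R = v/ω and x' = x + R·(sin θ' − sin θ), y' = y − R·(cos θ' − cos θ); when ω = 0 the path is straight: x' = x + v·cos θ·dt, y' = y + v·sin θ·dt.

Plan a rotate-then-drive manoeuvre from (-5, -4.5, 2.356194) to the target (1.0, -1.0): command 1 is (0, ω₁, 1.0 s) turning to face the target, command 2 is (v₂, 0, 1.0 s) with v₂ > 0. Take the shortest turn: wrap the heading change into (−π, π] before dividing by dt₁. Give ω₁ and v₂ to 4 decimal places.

heading to target = atan2(-1−-4.5, 1−-5) = 0.5281
Δθ = wrap(0.5281 − 2.3562) = -1.8281; ω₁ = Δθ/dt₁ = -1.8281
distance = √((1−-5)² + (-1−-4.5)²) = 6.9462; v₂ = distance/dt₂ = 6.9462

ω₁ = -1.8281, v₂ = 6.9462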